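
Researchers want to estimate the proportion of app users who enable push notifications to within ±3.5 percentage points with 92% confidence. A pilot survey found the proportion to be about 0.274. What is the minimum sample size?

For a proportion with margin E = 0.035 at 92% confidence, z = 1.751.
n = p̂(1−p̂)(z/E)² = 0.274 × 0.726 × (1.751/0.035)² = 497.88
Round up: n = 498.

n = 498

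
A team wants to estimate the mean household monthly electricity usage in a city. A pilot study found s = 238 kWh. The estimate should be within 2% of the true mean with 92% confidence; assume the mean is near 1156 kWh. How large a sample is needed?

For a mean, the margin of error is E = z·σ/√n, so n = (zσ/E)².
At 92% confidence, z = 1.751.
E = 2% of 1156 = 23.12 kWh.
n = (1.751 × 238 / 23.12)² = 324.90
Round up: n = 325.

n = 325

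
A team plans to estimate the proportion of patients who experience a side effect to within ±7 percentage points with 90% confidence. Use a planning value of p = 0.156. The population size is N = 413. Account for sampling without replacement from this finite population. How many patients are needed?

n = 62

For a proportion with margin E = 0.07 at 90% confidence, z = 1.645.
n = p̂(1−p̂)(z/E)² = 0.156 × 0.844 × (1.645/0.07)² = 72.71 — call this n₀.
Finite-population correction with N = 413: n = n₀ / (1 + (n₀−1)/N) = 72.71 / 1.174 = 61.93
Round up: n = 62.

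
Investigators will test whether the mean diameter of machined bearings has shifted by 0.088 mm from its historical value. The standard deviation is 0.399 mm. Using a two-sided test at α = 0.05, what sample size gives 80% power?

n = 162

For a one-sample z-test, n = ((z_{α/2} + z_β)·σ/δ)².
z_{α/2} = 1.960 (two-sided α = 0.05); z_β = 0.842 (power 80% → β = 0.2).
n = (2.802 × 0.399 / 0.088)² = 161.40
Round up: n = 162.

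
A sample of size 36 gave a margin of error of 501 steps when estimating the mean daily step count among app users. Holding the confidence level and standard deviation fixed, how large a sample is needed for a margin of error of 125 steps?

Margin of error scales as 1/√n, so n₂ = n₁·(E₁/E₂)².
n₂ = 36 × (501/125)² = 36 × 16.06 = 578.16
Round up: n₂ = 579.

579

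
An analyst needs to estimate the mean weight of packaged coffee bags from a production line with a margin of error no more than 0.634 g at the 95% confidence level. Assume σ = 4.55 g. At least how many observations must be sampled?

198

For a mean, the margin of error is E = z·σ/√n, so n = (zσ/E)².
At 95% confidence, z = 1.960.
n = (1.960 × 4.55 / 0.634)² = 197.86
Round up: n = 198.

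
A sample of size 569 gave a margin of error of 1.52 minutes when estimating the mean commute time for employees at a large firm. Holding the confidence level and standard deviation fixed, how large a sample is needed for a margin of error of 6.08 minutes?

Margin of error scales as 1/√n, so n₂ = n₁·(E₁/E₂)².
n₂ = 569 × (1.52/6.08)² = 569 × 0.0625 = 35.56
Round up: n₂ = 36.

36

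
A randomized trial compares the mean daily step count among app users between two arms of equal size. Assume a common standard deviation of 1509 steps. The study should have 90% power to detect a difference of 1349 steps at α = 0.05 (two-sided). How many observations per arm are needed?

27 per group

For two equal groups, n per group = 2·((z_{α/2} + z_β)·σ/δ)².
z_{α/2} = 1.960; z_β = 1.282 (power 90%).
n = 2 × (3.242 × 1509 / 1349)² = 2 × 13.15 = 26.30
Round up: n = 27 per group.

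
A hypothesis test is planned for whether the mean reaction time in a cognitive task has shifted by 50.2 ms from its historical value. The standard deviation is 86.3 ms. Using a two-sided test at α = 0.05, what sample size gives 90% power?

32

For a one-sample z-test, n = ((z_{α/2} + z_β)·σ/δ)².
z_{α/2} = 1.960 (two-sided α = 0.05); z_β = 1.282 (power 90% → β = 0.1).
n = (3.242 × 86.3 / 50.2)² = 31.06
Round up: n = 32.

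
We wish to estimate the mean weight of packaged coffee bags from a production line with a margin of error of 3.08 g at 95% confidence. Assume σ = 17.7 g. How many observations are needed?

For a mean, the margin of error is E = z·σ/√n, so n = (zσ/E)².
At 95% confidence, z = 1.960.
n = (1.960 × 17.7 / 3.08)² = 126.87
Round up: n = 127.

127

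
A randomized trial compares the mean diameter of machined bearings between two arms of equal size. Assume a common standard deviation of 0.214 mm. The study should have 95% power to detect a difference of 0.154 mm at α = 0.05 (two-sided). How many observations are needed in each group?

51 per group

For two equal groups, n per group = 2·((z_{α/2} + z_β)·σ/δ)².
z_{α/2} = 1.960; z_β = 1.645 (power 95%).
n = 2 × (3.605 × 0.214 / 0.154)² = 2 × 25.10 = 50.20
Round up: n = 51 per group.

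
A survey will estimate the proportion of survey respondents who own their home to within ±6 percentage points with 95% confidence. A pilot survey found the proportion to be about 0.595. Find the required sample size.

n = 258

For a proportion with margin E = 0.06 at 95% confidence, z = 1.960.
n = p̂(1−p̂)(z/E)² = 0.595 × 0.405 × (1.960/0.06)² = 257.15
Round up: n = 258.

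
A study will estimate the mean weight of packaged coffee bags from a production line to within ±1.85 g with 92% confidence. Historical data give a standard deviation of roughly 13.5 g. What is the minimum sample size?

For a mean, the margin of error is E = z·σ/√n, so n = (zσ/E)².
At 92% confidence, z = 1.751.
n = (1.751 × 13.5 / 1.85)² = 163.27
Round up: n = 164.

164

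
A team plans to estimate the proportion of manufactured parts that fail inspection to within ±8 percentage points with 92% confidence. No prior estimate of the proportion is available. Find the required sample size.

n = 120

For a proportion with margin E = 0.08 at 92% confidence, z = 1.751.
With no prior estimate, use p = 0.5, which maximizes p(1−p) at 0.25.
n = 0.25 × (z/E)² = 0.25 × (1.751/0.08)² = 119.77
Round up: n = 120.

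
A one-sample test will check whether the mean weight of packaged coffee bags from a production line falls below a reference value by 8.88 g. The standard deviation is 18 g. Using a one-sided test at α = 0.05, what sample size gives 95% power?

For a one-sample z-test, n = ((z_α + z_β)·σ/δ)².
z_α = 1.645 (one-sided α = 0.05); z_β = 1.645 (power 95% → β = 0.05).
n = (3.290 × 18 / 8.88)² = 44.47
Round up: n = 45.

45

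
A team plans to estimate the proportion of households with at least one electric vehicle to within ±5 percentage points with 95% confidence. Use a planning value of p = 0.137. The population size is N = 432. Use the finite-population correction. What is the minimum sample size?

For a proportion with margin E = 0.05 at 95% confidence, z = 1.960.
n = p̂(1−p̂)(z/E)² = 0.137 × 0.863 × (1.960/0.05)² = 181.68 — call this n₀.
Finite-population correction with N = 432: n = n₀ / (1 + (n₀−1)/N) = 181.68 / 1.418 = 128.12
Round up: n = 129.

n = 129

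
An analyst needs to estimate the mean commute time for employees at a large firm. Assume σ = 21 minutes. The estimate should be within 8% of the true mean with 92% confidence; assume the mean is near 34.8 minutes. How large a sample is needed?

n = 175

For a mean, the margin of error is E = z·σ/√n, so n = (zσ/E)².
At 92% confidence, z = 1.751.
E = 8% of 34.8 = 2.784 minutes.
n = (1.751 × 21 / 2.784)² = 174.45
Round up: n = 175.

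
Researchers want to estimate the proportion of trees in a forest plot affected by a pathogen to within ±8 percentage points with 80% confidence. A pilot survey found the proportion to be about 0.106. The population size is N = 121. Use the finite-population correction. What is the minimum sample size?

For a proportion with margin E = 0.08 at 80% confidence, z = 1.282.
n = p̂(1−p̂)(z/E)² = 0.106 × 0.894 × (1.282/0.08)² = 24.34 — call this n₀.
Finite-population correction with N = 121: n = n₀ / (1 + (n₀−1)/N) = 24.34 / 1.193 = 20.40
Round up: n = 21.

21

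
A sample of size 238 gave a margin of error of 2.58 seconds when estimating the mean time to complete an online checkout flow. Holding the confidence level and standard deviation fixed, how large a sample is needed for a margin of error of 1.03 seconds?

1494

Margin of error scales as 1/√n, so n₂ = n₁·(E₁/E₂)².
n₂ = 238 × (2.58/1.03)² = 238 × 6.274 = 1493.21
Round up: n₂ = 1494.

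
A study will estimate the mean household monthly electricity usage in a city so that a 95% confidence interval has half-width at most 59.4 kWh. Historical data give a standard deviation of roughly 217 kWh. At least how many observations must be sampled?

For a mean, the margin of error is E = z·σ/√n, so n = (zσ/E)².
At 95% confidence, z = 1.960.
n = (1.960 × 217 / 59.4)² = 51.27
Round up: n = 52.

52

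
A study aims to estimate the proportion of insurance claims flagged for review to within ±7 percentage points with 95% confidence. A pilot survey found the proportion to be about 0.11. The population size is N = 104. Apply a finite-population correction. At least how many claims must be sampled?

For a proportion with margin E = 0.07 at 95% confidence, z = 1.960.
n = p̂(1−p̂)(z/E)² = 0.11 × 0.89 × (1.960/0.07)² = 76.75 — call this n₀.
Finite-population correction with N = 104: n = n₀ / (1 + (n₀−1)/N) = 76.75 / 1.728 = 44.42
Round up: n = 45.

45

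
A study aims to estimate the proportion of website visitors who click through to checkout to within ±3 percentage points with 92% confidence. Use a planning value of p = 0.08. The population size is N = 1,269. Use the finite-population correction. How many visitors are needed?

210

For a proportion with margin E = 0.03 at 92% confidence, z = 1.751.
n = p̂(1−p̂)(z/E)² = 0.08 × 0.92 × (1.751/0.03)² = 250.73 — call this n₀.
Finite-population correction with N = 1,269: n = n₀ / (1 + (n₀−1)/N) = 250.73 / 1.197 = 209.47
Round up: n = 210.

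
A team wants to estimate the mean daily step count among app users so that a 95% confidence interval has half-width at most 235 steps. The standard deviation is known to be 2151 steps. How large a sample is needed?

For a mean, the margin of error is E = z·σ/√n, so n = (zσ/E)².
At 95% confidence, z = 1.960.
n = (1.960 × 2151 / 235)² = 321.85
Round up: n = 322.

n = 322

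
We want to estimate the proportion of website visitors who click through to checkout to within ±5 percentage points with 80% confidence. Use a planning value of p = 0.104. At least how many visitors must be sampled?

For a proportion with margin E = 0.05 at 80% confidence, z = 1.282.
n = p̂(1−p̂)(z/E)² = 0.104 × 0.896 × (1.282/0.05)² = 61.26
Round up: n = 62.

n = 62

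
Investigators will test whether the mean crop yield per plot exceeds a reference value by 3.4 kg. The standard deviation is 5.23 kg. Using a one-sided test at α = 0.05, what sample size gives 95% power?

n = 26

For a one-sample z-test, n = ((z_α + z_β)·σ/δ)².
z_α = 1.645 (one-sided α = 0.05); z_β = 1.645 (power 95% → β = 0.05).
n = (3.290 × 5.23 / 3.4)² = 25.61
Round up: n = 26.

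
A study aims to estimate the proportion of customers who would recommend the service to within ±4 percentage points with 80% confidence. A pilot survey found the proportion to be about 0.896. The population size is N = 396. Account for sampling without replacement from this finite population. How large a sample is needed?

For a proportion with margin E = 0.04 at 80% confidence, z = 1.282.
n = p̂(1−p̂)(z/E)² = 0.896 × 0.104 × (1.282/0.04)² = 95.72 — call this n₀.
Finite-population correction with N = 396: n = n₀ / (1 + (n₀−1)/N) = 95.72 / 1.239 = 77.26
Round up: n = 78.

78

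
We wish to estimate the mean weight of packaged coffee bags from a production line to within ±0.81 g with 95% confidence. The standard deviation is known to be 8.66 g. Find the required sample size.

For a mean, the margin of error is E = z·σ/√n, so n = (zσ/E)².
At 95% confidence, z = 1.960.
n = (1.960 × 8.66 / 0.81)² = 439.11
Round up: n = 440.

440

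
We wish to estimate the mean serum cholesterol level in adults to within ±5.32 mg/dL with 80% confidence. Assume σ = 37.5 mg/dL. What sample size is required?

For a mean, the margin of error is E = z·σ/√n, so n = (zσ/E)².
At 80% confidence, z = 1.282.
n = (1.282 × 37.5 / 5.32)² = 81.66
Round up: n = 82.

82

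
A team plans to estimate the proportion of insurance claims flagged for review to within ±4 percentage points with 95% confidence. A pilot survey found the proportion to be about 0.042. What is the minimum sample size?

97

For a proportion with margin E = 0.04 at 95% confidence, z = 1.960.
n = p̂(1−p̂)(z/E)² = 0.042 × 0.958 × (1.960/0.04)² = 96.61
Round up: n = 97.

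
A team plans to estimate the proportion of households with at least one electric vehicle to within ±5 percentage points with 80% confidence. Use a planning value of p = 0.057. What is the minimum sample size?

For a proportion with margin E = 0.05 at 80% confidence, z = 1.282.
n = p̂(1−p̂)(z/E)² = 0.057 × 0.943 × (1.282/0.05)² = 35.34
Round up: n = 36.

36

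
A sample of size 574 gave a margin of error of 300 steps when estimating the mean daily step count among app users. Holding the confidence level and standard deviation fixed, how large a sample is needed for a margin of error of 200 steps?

1292

Margin of error scales as 1/√n, so n₂ = n₁·(E₁/E₂)².
n₂ = 574 × (300/200)² = 574 × 2.25 = 1291.50
Round up: n₂ = 1292.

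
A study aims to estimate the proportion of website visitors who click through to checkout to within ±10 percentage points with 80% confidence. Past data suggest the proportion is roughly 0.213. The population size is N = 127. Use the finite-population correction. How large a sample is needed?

23

For a proportion with margin E = 0.1 at 80% confidence, z = 1.282.
n = p̂(1−p̂)(z/E)² = 0.213 × 0.787 × (1.282/0.1)² = 27.55 — call this n₀.
Finite-population correction with N = 127: n = n₀ / (1 + (n₀−1)/N) = 27.55 / 1.209 = 22.79
Round up: n = 23.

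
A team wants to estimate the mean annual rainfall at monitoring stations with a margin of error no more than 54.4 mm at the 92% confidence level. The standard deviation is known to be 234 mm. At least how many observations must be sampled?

For a mean, the margin of error is E = z·σ/√n, so n = (zσ/E)².
At 92% confidence, z = 1.751.
n = (1.751 × 234 / 54.4)² = 56.73
Round up: n = 57.

57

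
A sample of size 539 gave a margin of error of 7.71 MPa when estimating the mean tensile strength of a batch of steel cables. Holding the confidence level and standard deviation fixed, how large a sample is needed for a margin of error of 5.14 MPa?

Margin of error scales as 1/√n, so n₂ = n₁·(E₁/E₂)².
n₂ = 539 × (7.71/5.14)² = 539 × 2.25 = 1212.75
Round up: n₂ = 1213.

1213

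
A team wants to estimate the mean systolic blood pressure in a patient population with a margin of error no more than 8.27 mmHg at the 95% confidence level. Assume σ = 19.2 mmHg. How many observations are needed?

For a mean, the margin of error is E = z·σ/√n, so n = (zσ/E)².
At 95% confidence, z = 1.960.
n = (1.960 × 19.2 / 8.27)² = 20.71
Round up: n = 21.

21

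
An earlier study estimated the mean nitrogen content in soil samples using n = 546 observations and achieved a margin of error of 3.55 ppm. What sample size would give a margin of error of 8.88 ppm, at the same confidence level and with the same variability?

n = 88

Margin of error scales as 1/√n, so n₂ = n₁·(E₁/E₂)².
n₂ = 546 × (3.55/8.88)² = 546 × 0.1598 = 87.25
Round up: n₂ = 88.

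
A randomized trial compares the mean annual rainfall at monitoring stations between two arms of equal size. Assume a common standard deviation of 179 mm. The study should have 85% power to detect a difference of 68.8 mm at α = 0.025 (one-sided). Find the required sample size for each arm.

122 per group

For two equal groups, n per group = 2·((z_α + z_β)·σ/δ)².
z_α = 1.960; z_β = 1.036 (power 85%).
n = 2 × (2.996 × 179 / 68.8)² = 2 × 60.76 = 121.52
Round up: n = 122 per group.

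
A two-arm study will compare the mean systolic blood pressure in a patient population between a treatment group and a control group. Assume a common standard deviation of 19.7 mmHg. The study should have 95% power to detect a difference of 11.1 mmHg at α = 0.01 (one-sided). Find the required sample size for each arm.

For two equal groups, n per group = 2·((z_α + z_β)·σ/δ)².
z_α = 2.326; z_β = 1.645 (power 95%).
n = 2 × (3.971 × 19.7 / 11.1)² = 2 × 49.67 = 99.34
Round up: n = 100 per group.

100 per group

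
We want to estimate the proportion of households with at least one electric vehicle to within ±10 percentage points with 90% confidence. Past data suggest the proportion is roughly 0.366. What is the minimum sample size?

63

For a proportion with margin E = 0.1 at 90% confidence, z = 1.645.
n = p̂(1−p̂)(z/E)² = 0.366 × 0.634 × (1.645/0.1)² = 62.79
Round up: n = 63.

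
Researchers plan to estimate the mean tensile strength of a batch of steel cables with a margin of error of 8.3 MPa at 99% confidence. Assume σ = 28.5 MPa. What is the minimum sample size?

For a mean, the margin of error is E = z·σ/√n, so n = (zσ/E)².
At 99% confidence, z = 2.576.
n = (2.576 × 28.5 / 8.3)² = 78.24
Round up: n = 79.

n = 79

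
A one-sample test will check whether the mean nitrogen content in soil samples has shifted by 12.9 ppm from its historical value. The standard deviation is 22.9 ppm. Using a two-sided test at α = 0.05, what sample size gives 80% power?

For a one-sample z-test, n = ((z_{α/2} + z_β)·σ/δ)².
z_{α/2} = 1.960 (two-sided α = 0.05); z_β = 0.842 (power 80% → β = 0.2).
n = (2.802 × 22.9 / 12.9)² = 24.74
Round up: n = 25.

n = 25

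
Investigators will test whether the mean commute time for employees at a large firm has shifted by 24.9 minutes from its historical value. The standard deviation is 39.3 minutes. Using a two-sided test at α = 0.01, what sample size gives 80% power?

For a one-sample z-test, n = ((z_{α/2} + z_β)·σ/δ)².
z_{α/2} = 2.576 (two-sided α = 0.01); z_β = 0.842 (power 80% → β = 0.2).
n = (3.418 × 39.3 / 24.9)² = 29.10
Round up: n = 30.

n = 30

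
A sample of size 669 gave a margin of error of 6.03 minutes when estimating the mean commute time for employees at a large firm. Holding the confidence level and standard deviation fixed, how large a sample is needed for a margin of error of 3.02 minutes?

2668

Margin of error scales as 1/√n, so n₂ = n₁·(E₁/E₂)².
n₂ = 669 × (6.03/3.02)² = 669 × 3.987 = 2667.30
Round up: n₂ = 2668.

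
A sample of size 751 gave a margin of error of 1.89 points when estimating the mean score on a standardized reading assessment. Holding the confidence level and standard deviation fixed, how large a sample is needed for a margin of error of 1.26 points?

Margin of error scales as 1/√n, so n₂ = n₁·(E₁/E₂)².
n₂ = 751 × (1.89/1.26)² = 751 × 2.25 = 1689.75
Round up: n₂ = 1690.

1690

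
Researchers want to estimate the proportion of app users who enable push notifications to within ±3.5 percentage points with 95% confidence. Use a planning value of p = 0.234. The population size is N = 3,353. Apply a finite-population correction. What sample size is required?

482

For a proportion with margin E = 0.035 at 95% confidence, z = 1.960.
n = p̂(1−p̂)(z/E)² = 0.234 × 0.766 × (1.960/0.035)² = 562.11 — call this n₀.
Finite-population correction with N = 3,353: n = n₀ / (1 + (n₀−1)/N) = 562.11 / 1.167 = 481.67
Round up: n = 482.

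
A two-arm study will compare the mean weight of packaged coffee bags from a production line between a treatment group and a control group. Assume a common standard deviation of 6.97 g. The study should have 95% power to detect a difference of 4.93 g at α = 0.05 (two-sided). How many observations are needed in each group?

52 per group

For two equal groups, n per group = 2·((z_{α/2} + z_β)·σ/δ)².
z_{α/2} = 1.960; z_β = 1.645 (power 95%).
n = 2 × (3.605 × 6.97 / 4.93)² = 2 × 25.98 = 51.96
Round up: n = 52 per group.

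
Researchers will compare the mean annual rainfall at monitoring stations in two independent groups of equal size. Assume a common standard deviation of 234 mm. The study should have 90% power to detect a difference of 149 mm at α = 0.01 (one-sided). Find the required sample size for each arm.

For two equal groups, n per group = 2·((z_α + z_β)·σ/δ)².
z_α = 2.326; z_β = 1.282 (power 90%).
n = 2 × (3.608 × 234 / 149)² = 2 × 32.11 = 64.22
Round up: n = 65 per group.

65 per group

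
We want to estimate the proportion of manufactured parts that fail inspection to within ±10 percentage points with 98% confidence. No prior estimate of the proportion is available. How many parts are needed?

136

For a proportion with margin E = 0.1 at 98% confidence, z = 2.326.
With no prior estimate, use p = 0.5, which maximizes p(1−p) at 0.25.
n = 0.25 × (z/E)² = 0.25 × (2.326/0.1)² = 135.26
Round up: n = 136.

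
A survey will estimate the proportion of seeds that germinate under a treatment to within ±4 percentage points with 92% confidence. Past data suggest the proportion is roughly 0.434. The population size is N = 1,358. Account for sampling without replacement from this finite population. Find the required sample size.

For a proportion with margin E = 0.04 at 92% confidence, z = 1.751.
n = p̂(1−p̂)(z/E)² = 0.434 × 0.566 × (1.751/0.04)² = 470.72 — call this n₀.
Finite-population correction with N = 1,358: n = n₀ / (1 + (n₀−1)/N) = 470.72 / 1.346 = 349.72
Round up: n = 350.

n = 350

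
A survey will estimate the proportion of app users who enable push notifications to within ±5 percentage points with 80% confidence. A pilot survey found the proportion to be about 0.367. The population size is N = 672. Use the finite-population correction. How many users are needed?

n = 125

For a proportion with margin E = 0.05 at 80% confidence, z = 1.282.
n = p̂(1−p̂)(z/E)² = 0.367 × 0.633 × (1.282/0.05)² = 152.72 — call this n₀.
Finite-population correction with N = 672: n = n₀ / (1 + (n₀−1)/N) = 152.72 / 1.226 = 124.57
Round up: n = 125.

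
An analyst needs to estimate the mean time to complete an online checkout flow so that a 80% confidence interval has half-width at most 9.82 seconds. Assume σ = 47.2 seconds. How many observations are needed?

38

For a mean, the margin of error is E = z·σ/√n, so n = (zσ/E)².
At 80% confidence, z = 1.282.
n = (1.282 × 47.2 / 9.82)² = 37.97
Round up: n = 38.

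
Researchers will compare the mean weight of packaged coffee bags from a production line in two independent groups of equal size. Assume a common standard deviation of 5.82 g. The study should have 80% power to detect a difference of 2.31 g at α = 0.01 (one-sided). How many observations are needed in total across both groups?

256 total

For two equal groups, n per group = 2·((z_α + z_β)·σ/δ)².
z_α = 2.326; z_β = 0.842 (power 80%).
n = 2 × (3.168 × 5.82 / 2.31)² = 2 × 63.71 = 127.42
Round up: n = 128 per group.
Total across both groups: 2 × 128 = 256.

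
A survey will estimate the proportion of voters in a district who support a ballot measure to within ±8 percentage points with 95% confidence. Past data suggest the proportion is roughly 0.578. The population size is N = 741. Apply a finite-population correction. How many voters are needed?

For a proportion with margin E = 0.08 at 95% confidence, z = 1.960.
n = p̂(1−p̂)(z/E)² = 0.578 × 0.422 × (1.960/0.08)² = 146.41 — call this n₀.
Finite-population correction with N = 741: n = n₀ / (1 + (n₀−1)/N) = 146.41 / 1.196 = 122.42
Round up: n = 123.

123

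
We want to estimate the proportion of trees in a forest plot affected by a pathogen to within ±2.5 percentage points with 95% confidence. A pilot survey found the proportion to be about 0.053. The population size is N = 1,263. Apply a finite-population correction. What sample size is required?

For a proportion with margin E = 0.025 at 95% confidence, z = 1.960.
n = p̂(1−p̂)(z/E)² = 0.053 × 0.947 × (1.960/0.025)² = 308.50 — call this n₀.
Finite-population correction with N = 1,263: n = n₀ / (1 + (n₀−1)/N) = 308.50 / 1.243 = 248.19
Round up: n = 249.

n = 249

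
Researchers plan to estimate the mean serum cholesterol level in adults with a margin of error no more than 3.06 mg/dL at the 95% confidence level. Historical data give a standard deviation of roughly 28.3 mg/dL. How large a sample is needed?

For a mean, the margin of error is E = z·σ/√n, so n = (zσ/E)².
At 95% confidence, z = 1.960.
n = (1.960 × 28.3 / 3.06)² = 328.58
Round up: n = 329.

329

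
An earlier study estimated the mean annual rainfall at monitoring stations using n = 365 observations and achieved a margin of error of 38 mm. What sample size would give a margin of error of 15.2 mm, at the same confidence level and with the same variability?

Margin of error scales as 1/√n, so n₂ = n₁·(E₁/E₂)².
n₂ = 365 × (38/15.2)² = 365 × 6.25 = 2281.25
Round up: n₂ = 2282.

n = 2282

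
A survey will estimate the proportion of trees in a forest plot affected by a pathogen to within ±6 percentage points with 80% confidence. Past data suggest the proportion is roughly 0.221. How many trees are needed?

For a proportion with margin E = 0.06 at 80% confidence, z = 1.282.
n = p̂(1−p̂)(z/E)² = 0.221 × 0.779 × (1.282/0.06)² = 78.60
Round up: n = 79.

79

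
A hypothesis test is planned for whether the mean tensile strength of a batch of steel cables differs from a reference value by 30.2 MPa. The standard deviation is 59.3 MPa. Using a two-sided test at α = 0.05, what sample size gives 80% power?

n = 31

For a one-sample z-test, n = ((z_{α/2} + z_β)·σ/δ)².
z_{α/2} = 1.960 (two-sided α = 0.05); z_β = 0.842 (power 80% → β = 0.2).
n = (2.802 × 59.3 / 30.2)² = 30.27
Round up: n = 31.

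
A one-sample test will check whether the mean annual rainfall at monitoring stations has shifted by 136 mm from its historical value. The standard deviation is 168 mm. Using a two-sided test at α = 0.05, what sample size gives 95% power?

For a one-sample z-test, n = ((z_{α/2} + z_β)·σ/δ)².
z_{α/2} = 1.960 (two-sided α = 0.05); z_β = 1.645 (power 95% → β = 0.05).
n = (3.605 × 168 / 136)² = 19.83
Round up: n = 20.

n = 20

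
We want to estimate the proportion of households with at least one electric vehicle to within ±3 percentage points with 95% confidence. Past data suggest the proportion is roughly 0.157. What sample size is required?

565

For a proportion with margin E = 0.03 at 95% confidence, z = 1.960.
n = p̂(1−p̂)(z/E)² = 0.157 × 0.843 × (1.960/0.03)² = 564.93
Round up: n = 565.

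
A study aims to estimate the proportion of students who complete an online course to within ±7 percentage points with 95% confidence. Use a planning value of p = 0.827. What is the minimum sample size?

For a proportion with margin E = 0.07 at 95% confidence, z = 1.960.
n = p̂(1−p̂)(z/E)² = 0.827 × 0.173 × (1.960/0.07)² = 112.17
Round up: n = 113.

113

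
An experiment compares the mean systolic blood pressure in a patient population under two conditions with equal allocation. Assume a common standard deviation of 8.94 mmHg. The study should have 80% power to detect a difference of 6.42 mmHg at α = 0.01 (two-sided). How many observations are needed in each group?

For two equal groups, n per group = 2·((z_{α/2} + z_β)·σ/δ)².
z_{α/2} = 2.576; z_β = 0.842 (power 80%).
n = 2 × (3.418 × 8.94 / 6.42)² = 2 × 22.65 = 45.30
Round up: n = 46 per group.

46 per group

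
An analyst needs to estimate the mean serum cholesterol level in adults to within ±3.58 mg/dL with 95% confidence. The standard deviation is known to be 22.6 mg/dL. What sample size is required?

For a mean, the margin of error is E = z·σ/√n, so n = (zσ/E)².
At 95% confidence, z = 1.960.
n = (1.960 × 22.6 / 3.58)² = 153.10
Round up: n = 154.

n = 154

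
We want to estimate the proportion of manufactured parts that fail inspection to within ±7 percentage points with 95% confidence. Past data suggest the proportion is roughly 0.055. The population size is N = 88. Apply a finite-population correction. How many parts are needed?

For a proportion with margin E = 0.07 at 95% confidence, z = 1.960.
n = p̂(1−p̂)(z/E)² = 0.055 × 0.945 × (1.960/0.07)² = 40.75 — call this n₀.
Finite-population correction with N = 88: n = n₀ / (1 + (n₀−1)/N) = 40.75 / 1.452 = 28.06
Round up: n = 29.

29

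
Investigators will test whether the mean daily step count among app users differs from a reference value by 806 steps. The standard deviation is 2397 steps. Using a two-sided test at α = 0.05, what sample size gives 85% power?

80

For a one-sample z-test, n = ((z_{α/2} + z_β)·σ/δ)².
z_{α/2} = 1.960 (two-sided α = 0.05); z_β = 1.036 (power 85% → β = 0.15).
n = (2.996 × 2397 / 806)² = 79.39
Round up: n = 80.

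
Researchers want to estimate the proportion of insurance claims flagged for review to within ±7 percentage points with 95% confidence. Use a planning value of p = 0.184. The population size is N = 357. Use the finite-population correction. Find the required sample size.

For a proportion with margin E = 0.07 at 95% confidence, z = 1.960.
n = p̂(1−p̂)(z/E)² = 0.184 × 0.816 × (1.960/0.07)² = 117.71 — call this n₀.
Finite-population correction with N = 357: n = n₀ / (1 + (n₀−1)/N) = 117.71 / 1.327 = 88.70
Round up: n = 89.

89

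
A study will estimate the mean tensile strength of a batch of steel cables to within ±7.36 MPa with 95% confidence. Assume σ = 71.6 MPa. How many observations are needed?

n = 364

For a mean, the margin of error is E = z·σ/√n, so n = (zσ/E)².
At 95% confidence, z = 1.960.
n = (1.960 × 71.6 / 7.36)² = 363.57
Round up: n = 364.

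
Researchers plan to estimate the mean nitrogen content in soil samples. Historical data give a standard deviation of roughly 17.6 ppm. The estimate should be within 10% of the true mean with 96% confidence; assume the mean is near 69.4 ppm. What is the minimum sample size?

For a mean, the margin of error is E = z·σ/√n, so n = (zσ/E)².
At 96% confidence, z = 2.054.
E = 10% of 69.4 = 6.94 ppm.
n = (2.054 × 17.6 / 6.94)² = 27.13
Round up: n = 28.

n = 28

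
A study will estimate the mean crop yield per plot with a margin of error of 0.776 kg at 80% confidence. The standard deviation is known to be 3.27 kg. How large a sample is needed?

For a mean, the margin of error is E = z·σ/√n, so n = (zσ/E)².
At 80% confidence, z = 1.282.
n = (1.282 × 3.27 / 0.776)² = 29.18
Round up: n = 30.

30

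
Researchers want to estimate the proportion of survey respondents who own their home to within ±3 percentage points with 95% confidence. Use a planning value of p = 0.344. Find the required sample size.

n = 964

For a proportion with margin E = 0.03 at 95% confidence, z = 1.960.
n = p̂(1−p̂)(z/E)² = 0.344 × 0.656 × (1.960/0.03)² = 963.23
Round up: n = 964.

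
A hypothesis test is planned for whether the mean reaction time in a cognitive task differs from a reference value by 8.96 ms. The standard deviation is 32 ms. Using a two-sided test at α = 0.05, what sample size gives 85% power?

n = 115

For a one-sample z-test, n = ((z_{α/2} + z_β)·σ/δ)².
z_{α/2} = 1.960 (two-sided α = 0.05); z_β = 1.036 (power 85% → β = 0.15).
n = (2.996 × 32 / 8.96)² = 114.49
Round up: n = 115.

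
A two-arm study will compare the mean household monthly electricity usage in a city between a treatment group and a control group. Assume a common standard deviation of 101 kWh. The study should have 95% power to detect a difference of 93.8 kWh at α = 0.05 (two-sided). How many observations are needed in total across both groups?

For two equal groups, n per group = 2·((z_{α/2} + z_β)·σ/δ)².
z_{α/2} = 1.960; z_β = 1.645 (power 95%).
n = 2 × (3.605 × 101 / 93.8)² = 2 × 15.07 = 30.14
Round up: n = 31 per group.
Total across both groups: 2 × 31 = 62.

62 total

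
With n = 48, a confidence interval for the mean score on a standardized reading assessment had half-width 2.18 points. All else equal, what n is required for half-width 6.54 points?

Margin of error scales as 1/√n, so n₂ = n₁·(E₁/E₂)².
n₂ = 48 × (2.18/6.54)² = 48 × 0.1111 = 5.33
Round up: n₂ = 6.

n = 6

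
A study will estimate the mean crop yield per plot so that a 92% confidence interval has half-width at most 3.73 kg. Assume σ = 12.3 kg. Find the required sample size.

For a mean, the margin of error is E = z·σ/√n, so n = (zσ/E)².
At 92% confidence, z = 1.751.
n = (1.751 × 12.3 / 3.73)² = 33.34
Round up: n = 34.

34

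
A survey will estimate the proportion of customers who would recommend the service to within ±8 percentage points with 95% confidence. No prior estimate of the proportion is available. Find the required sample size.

For a proportion with margin E = 0.08 at 95% confidence, z = 1.960.
With no prior estimate, use p = 0.5, which maximizes p(1−p) at 0.25.
n = 0.25 × (z/E)² = 0.25 × (1.960/0.08)² = 150.06
Round up: n = 151.

n = 151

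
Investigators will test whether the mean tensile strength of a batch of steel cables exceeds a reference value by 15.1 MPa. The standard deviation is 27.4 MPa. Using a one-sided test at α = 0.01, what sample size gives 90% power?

For a one-sample z-test, n = ((z_α + z_β)·σ/δ)².
z_α = 2.326 (one-sided α = 0.01); z_β = 1.282 (power 90% → β = 0.1).
n = (3.608 × 27.4 / 15.1)² = 42.86
Round up: n = 43.

n = 43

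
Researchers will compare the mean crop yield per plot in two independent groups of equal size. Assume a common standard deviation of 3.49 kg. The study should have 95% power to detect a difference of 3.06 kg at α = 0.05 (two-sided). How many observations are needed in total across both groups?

For two equal groups, n per group = 2·((z_{α/2} + z_β)·σ/δ)².
z_{α/2} = 1.960; z_β = 1.645 (power 95%).
n = 2 × (3.605 × 3.49 / 3.06)² = 2 × 16.91 = 33.82
Round up: n = 34 per group.
Total across both groups: 2 × 34 = 68.

68 total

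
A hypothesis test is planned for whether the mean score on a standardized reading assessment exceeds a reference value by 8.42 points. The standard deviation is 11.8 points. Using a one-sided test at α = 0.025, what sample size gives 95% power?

26

For a one-sample z-test, n = ((z_α + z_β)·σ/δ)².
z_α = 1.960 (one-sided α = 0.025); z_β = 1.645 (power 95% → β = 0.05).
n = (3.605 × 11.8 / 8.42)² = 25.52
Round up: n = 26.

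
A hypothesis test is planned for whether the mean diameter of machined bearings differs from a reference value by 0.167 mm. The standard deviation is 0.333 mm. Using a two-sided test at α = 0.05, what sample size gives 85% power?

For a one-sample z-test, n = ((z_{α/2} + z_β)·σ/δ)².
z_{α/2} = 1.960 (two-sided α = 0.05); z_β = 1.036 (power 85% → β = 0.15).
n = (2.996 × 0.333 / 0.167)² = 35.69
Round up: n = 36.

36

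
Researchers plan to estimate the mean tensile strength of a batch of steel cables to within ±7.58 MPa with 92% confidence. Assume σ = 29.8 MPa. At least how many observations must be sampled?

48

For a mean, the margin of error is E = z·σ/√n, so n = (zσ/E)².
At 92% confidence, z = 1.751.
n = (1.751 × 29.8 / 7.58)² = 47.39
Round up: n = 48.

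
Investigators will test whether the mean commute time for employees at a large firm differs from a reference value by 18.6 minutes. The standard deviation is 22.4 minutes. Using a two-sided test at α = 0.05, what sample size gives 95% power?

19

For a one-sample z-test, n = ((z_{α/2} + z_β)·σ/δ)².
z_{α/2} = 1.960 (two-sided α = 0.05); z_β = 1.645 (power 95% → β = 0.05).
n = (3.605 × 22.4 / 18.6)² = 18.85
Round up: n = 19.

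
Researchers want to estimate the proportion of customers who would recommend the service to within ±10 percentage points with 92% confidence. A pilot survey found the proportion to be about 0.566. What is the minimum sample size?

n = 76

For a proportion with margin E = 0.1 at 92% confidence, z = 1.751.
n = p̂(1−p̂)(z/E)² = 0.566 × 0.434 × (1.751/0.1)² = 75.31
Round up: n = 76.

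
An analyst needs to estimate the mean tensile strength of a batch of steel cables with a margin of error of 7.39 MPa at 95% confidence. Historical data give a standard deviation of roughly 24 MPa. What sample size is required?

For a mean, the margin of error is E = z·σ/√n, so n = (zσ/E)².
At 95% confidence, z = 1.960.
n = (1.960 × 24 / 7.39)² = 40.52
Round up: n = 41.

41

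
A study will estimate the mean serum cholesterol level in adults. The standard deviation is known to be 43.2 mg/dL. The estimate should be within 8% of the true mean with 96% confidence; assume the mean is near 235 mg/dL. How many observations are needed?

For a mean, the margin of error is E = z·σ/√n, so n = (zσ/E)².
At 96% confidence, z = 2.054.
E = 8% of 235 = 18.8 mg/dL.
n = (2.054 × 43.2 / 18.8)² = 22.28
Round up: n = 23.

23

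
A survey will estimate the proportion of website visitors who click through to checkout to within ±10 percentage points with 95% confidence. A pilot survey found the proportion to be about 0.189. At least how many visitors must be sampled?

59

For a proportion with margin E = 0.1 at 95% confidence, z = 1.960.
n = p̂(1−p̂)(z/E)² = 0.189 × 0.811 × (1.960/0.1)² = 58.88
Round up: n = 59.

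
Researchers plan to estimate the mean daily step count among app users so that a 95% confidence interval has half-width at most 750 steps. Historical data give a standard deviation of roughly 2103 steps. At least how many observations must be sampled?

31

For a mean, the margin of error is E = z·σ/√n, so n = (zσ/E)².
At 95% confidence, z = 1.960.
n = (1.960 × 2103 / 750)² = 30.20
Round up: n = 31.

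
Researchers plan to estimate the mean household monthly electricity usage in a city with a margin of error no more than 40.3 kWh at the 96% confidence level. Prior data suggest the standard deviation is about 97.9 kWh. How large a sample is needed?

25

For a mean, the margin of error is E = z·σ/√n, so n = (zσ/E)².
At 96% confidence, z = 2.054.
n = (2.054 × 97.9 / 40.3)² = 24.90
Round up: n = 25.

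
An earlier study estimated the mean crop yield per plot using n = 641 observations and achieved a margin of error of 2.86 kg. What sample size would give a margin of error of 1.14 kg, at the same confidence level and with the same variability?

Margin of error scales as 1/√n, so n₂ = n₁·(E₁/E₂)².
n₂ = 641 × (2.86/1.14)² = 641 × 6.294 = 4034.45
Round up: n₂ = 4035.

4035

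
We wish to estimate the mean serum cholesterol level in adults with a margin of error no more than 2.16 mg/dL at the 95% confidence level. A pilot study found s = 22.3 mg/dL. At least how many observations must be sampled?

n = 410

For a mean, the margin of error is E = z·σ/√n, so n = (zσ/E)².
At 95% confidence, z = 1.960.
n = (1.960 × 22.3 / 2.16)² = 409.46
Round up: n = 410.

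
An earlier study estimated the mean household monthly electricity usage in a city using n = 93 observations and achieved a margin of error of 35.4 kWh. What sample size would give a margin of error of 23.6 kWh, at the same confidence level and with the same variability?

210

Margin of error scales as 1/√n, so n₂ = n₁·(E₁/E₂)².
n₂ = 93 × (35.4/23.6)² = 93 × 2.25 = 209.25
Round up: n₂ = 210.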